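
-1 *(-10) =10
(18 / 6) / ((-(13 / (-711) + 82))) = -2133 / 58289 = -0.04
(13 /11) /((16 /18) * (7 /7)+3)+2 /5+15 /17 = 10382 /6545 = 1.59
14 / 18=7 / 9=0.78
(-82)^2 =6724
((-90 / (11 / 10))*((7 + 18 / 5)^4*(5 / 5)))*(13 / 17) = -3692745108 / 4675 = -789892.00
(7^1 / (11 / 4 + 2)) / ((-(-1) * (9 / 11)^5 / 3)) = 4509428 / 373977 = 12.06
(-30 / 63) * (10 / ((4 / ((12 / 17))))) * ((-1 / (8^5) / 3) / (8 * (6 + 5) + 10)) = 25 / 286605312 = 0.00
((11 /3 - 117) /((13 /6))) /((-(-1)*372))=-170 /1209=-0.14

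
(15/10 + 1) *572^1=1430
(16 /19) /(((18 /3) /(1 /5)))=8 /285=0.03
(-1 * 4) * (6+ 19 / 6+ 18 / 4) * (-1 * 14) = 2296 / 3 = 765.33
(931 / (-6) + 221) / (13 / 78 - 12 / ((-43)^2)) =730355 / 1777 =411.00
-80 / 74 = -40 / 37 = -1.08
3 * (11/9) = 11/3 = 3.67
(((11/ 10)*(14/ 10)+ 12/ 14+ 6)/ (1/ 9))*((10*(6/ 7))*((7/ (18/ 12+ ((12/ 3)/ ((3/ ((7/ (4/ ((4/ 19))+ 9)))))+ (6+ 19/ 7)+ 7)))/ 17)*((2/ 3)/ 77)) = 634824/ 4823665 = 0.13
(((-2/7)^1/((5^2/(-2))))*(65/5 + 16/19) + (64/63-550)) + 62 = -486.67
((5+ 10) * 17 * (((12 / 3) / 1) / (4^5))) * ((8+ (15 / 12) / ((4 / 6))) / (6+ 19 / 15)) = 302175 / 223232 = 1.35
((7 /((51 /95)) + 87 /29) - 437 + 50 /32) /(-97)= 342229 /79152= 4.32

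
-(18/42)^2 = -9/49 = -0.18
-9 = -9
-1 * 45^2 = -2025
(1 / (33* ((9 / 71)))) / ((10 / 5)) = 71 / 594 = 0.12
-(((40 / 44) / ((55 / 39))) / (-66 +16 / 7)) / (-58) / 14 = -39 / 3130028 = -0.00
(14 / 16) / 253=7 / 2024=0.00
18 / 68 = 9 / 34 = 0.26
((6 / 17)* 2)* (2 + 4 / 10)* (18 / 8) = 324 / 85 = 3.81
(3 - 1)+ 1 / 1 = 3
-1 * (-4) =4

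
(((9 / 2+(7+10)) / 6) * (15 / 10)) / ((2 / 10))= 215 / 8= 26.88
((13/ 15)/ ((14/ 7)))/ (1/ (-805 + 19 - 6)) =-343.20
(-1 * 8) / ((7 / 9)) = -72 / 7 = -10.29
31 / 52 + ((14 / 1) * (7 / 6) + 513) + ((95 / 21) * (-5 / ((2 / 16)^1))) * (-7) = 93423 / 52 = 1796.60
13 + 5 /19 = 252 /19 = 13.26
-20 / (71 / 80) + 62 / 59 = -21.48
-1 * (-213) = 213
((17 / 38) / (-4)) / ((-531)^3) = 17 / 22757636232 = 0.00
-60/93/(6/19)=-190/93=-2.04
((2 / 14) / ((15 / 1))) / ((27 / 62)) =62 / 2835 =0.02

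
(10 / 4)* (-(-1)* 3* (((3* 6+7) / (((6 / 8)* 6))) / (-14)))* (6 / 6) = -2.98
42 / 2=21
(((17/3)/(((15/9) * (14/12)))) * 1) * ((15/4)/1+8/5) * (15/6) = 5457/140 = 38.98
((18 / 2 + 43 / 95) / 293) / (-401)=-898 / 11161835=-0.00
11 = 11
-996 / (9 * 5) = -332 / 15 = -22.13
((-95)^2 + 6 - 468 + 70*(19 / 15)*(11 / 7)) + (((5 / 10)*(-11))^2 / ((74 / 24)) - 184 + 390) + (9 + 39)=995242 / 111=8966.14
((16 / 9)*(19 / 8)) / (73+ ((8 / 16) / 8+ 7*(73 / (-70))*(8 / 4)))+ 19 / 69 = 336509 / 968139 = 0.35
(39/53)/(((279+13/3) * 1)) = 117/45050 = 0.00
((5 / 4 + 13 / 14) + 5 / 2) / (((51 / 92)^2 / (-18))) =-554392 / 2023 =-274.04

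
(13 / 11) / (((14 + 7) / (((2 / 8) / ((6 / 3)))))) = 13 / 1848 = 0.01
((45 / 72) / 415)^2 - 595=-262333119 / 440896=-595.00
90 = 90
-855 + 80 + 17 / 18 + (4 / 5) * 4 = -69377 / 90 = -770.86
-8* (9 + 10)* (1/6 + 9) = -4180/3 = -1393.33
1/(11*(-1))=-1/11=-0.09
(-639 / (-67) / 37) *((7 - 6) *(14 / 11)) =8946 / 27269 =0.33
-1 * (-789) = 789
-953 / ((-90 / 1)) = 953 / 90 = 10.59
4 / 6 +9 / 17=61 / 51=1.20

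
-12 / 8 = -3 / 2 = -1.50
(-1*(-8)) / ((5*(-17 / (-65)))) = 6.12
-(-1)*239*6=1434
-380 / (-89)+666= 59654 / 89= 670.27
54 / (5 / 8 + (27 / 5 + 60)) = 2160 / 2641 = 0.82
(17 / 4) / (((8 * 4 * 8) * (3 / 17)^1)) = 289 / 3072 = 0.09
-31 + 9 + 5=-17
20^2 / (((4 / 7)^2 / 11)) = 13475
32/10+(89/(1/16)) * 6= 42736/5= 8547.20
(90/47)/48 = 15/376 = 0.04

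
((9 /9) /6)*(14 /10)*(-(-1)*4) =14 /15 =0.93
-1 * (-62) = 62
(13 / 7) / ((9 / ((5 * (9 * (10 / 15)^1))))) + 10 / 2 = 235 / 21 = 11.19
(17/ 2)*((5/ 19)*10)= 425/ 19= 22.37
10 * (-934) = -9340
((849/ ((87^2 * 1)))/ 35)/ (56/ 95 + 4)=5377/ 7700196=0.00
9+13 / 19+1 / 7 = 1307 / 133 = 9.83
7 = 7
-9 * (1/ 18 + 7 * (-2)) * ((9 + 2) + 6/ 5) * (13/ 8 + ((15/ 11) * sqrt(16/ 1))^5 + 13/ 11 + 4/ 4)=19064353039517/ 2576816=7398414.57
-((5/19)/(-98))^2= -25/3467044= -0.00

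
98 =98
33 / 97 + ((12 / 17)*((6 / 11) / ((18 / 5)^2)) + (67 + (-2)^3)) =59.37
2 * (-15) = -30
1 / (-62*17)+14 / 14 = 1053 / 1054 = 1.00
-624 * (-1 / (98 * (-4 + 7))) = 104 / 49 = 2.12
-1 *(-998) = 998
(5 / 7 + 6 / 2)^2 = 676 / 49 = 13.80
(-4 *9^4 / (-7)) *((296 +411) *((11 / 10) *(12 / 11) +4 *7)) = 386994024 / 5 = 77398804.80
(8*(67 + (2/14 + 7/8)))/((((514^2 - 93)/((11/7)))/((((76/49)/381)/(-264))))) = -72371/1449578438658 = -0.00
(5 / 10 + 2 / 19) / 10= 23 / 380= 0.06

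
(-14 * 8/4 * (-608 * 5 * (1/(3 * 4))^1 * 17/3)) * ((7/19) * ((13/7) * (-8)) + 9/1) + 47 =1276103/9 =141789.22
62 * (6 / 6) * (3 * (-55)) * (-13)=132990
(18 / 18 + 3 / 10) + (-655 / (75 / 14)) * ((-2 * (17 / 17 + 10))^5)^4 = -2587515401181730034154752442329 / 30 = -86250513372724334471825080000.00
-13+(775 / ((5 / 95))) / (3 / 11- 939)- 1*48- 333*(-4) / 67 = -39300455 / 691842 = -56.81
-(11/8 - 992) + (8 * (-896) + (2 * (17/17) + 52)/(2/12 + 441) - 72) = -132334173/21176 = -6249.25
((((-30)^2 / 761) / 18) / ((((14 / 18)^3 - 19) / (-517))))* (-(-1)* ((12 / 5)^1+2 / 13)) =14219145 / 3037151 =4.68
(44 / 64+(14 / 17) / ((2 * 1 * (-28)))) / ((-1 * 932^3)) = -183 / 220199658496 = -0.00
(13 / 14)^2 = 0.86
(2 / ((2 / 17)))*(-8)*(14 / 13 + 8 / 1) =-16048 / 13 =-1234.46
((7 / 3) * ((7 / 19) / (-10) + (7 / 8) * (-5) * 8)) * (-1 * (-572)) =-4442438 / 95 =-46762.51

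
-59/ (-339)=59/ 339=0.17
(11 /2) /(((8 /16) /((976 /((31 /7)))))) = 2424.26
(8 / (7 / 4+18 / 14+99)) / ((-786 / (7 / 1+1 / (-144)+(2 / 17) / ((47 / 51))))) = -337351 / 474944823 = -0.00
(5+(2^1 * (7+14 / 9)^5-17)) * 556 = 3009550007656 / 59049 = 50966993.64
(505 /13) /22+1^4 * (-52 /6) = -6.90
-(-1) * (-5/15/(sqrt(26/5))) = -sqrt(130)/78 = -0.15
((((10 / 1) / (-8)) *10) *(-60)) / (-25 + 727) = 125 / 117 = 1.07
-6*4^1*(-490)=11760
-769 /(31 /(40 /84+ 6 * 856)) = -82948954 /651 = -127417.75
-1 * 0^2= 0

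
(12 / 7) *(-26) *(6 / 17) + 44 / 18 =-14230 / 1071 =-13.29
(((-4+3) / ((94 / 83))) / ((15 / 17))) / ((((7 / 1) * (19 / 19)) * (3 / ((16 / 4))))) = -2822 / 14805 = -0.19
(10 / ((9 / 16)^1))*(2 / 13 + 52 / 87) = 136000 / 10179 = 13.36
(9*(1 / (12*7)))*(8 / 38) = 3 / 133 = 0.02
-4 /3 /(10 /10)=-4 /3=-1.33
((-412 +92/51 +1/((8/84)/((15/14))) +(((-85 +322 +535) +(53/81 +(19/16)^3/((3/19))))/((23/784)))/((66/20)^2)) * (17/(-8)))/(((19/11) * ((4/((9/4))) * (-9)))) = 411919657385/2609750016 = 157.84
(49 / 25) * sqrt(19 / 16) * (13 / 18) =637 * sqrt(19) / 1800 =1.54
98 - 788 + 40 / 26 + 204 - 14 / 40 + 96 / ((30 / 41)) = -91939 / 260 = -353.61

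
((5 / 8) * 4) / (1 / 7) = 35 / 2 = 17.50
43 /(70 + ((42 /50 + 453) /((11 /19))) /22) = 130075 /319537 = 0.41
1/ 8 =0.12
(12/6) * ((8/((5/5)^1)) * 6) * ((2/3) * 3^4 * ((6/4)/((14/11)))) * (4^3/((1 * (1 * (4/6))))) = 4105728/7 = 586532.57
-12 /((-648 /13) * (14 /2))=13 /378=0.03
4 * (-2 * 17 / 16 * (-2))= 17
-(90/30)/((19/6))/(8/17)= -153/76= -2.01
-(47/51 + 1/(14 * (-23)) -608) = 9969493/16422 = 607.08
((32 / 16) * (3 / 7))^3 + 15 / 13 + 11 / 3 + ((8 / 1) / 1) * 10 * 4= 4353548 / 13377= 325.45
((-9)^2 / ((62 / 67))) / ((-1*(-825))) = 1809 / 17050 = 0.11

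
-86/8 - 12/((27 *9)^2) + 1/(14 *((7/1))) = -41433499/3857868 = -10.74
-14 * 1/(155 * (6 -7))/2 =7/155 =0.05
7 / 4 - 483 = -481.25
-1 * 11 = -11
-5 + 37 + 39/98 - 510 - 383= -84339/98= -860.60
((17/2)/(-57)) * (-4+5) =-17/114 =-0.15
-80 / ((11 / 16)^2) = -20480 / 121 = -169.26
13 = 13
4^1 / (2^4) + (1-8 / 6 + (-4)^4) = 3071 / 12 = 255.92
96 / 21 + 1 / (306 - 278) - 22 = -487 / 28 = -17.39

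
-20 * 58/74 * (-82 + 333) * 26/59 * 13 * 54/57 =-885708720/41477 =-21354.21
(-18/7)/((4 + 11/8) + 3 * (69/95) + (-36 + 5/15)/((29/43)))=1190160/20981051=0.06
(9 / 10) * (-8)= -36 / 5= -7.20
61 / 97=0.63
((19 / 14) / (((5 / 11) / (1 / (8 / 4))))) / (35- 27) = 209 / 1120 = 0.19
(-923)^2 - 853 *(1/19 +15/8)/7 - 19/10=4531002527/5320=851692.20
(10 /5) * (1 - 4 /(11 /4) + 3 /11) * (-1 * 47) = 188 /11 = 17.09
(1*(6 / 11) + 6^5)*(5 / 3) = 142570 / 11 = 12960.91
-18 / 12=-3 / 2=-1.50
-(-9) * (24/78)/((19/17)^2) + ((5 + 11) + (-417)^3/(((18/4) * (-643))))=75676631158/3017599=25078.43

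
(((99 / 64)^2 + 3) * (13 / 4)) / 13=22089 / 16384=1.35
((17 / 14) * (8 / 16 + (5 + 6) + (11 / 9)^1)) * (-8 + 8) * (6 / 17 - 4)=0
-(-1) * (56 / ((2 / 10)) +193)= 473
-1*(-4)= 4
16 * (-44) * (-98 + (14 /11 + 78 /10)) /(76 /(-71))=-5556176 /95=-58486.06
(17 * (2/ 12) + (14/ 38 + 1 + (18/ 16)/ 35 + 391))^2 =39790018732489/ 254721600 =156209.83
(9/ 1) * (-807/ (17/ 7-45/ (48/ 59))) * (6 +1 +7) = 1922.74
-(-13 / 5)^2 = -169 / 25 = -6.76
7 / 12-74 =-73.42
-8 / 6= -4 / 3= -1.33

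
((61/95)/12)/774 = 61/882360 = 0.00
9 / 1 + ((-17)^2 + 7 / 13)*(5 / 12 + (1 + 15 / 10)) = 33286 / 39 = 853.49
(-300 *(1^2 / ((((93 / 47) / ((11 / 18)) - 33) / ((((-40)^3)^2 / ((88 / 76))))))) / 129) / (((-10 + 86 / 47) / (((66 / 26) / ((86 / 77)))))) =-28439549600000000 / 369857319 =-76893299.49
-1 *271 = -271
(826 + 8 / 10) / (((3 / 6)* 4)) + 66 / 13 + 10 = 27851 / 65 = 428.48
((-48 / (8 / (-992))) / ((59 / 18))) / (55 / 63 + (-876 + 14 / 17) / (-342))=1090055232 / 2060221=529.10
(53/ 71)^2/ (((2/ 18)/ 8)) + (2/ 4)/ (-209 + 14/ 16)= 336722756/ 8393265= 40.12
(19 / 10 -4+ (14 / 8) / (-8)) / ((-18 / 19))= 2.45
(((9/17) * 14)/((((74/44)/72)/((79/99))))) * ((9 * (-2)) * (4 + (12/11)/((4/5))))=-169138368/6919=-24445.49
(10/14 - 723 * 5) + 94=-24642/7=-3520.29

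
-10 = -10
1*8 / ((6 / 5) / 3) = 20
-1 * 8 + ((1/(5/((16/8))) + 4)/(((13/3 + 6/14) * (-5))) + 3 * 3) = 1019/1250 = 0.82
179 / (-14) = -179 / 14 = -12.79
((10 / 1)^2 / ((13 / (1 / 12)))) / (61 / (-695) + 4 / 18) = 52125 / 10933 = 4.77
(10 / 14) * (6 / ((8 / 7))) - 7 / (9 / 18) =-41 / 4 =-10.25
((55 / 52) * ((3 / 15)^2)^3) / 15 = 11 / 2437500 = 0.00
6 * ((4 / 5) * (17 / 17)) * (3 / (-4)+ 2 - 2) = -18 / 5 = -3.60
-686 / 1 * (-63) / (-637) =-882 / 13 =-67.85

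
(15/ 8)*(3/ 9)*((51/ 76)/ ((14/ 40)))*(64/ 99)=3400/ 4389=0.77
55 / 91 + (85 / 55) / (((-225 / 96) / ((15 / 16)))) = -0.01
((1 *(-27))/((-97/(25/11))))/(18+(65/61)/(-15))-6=-20881437/3500827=-5.96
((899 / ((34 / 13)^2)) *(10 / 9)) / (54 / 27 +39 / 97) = 60.79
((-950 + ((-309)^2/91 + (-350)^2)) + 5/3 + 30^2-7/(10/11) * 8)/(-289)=-168494656/394485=-427.13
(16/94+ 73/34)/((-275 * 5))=-3703/2197250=-0.00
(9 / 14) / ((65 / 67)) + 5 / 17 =14801 / 15470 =0.96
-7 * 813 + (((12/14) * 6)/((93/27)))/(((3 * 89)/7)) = -15701361/2759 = -5690.96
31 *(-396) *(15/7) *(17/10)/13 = -313038/91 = -3439.98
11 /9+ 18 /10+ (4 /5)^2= 824 /225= 3.66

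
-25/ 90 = -5/ 18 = -0.28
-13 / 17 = -0.76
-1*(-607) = 607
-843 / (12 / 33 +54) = -9273 / 598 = -15.51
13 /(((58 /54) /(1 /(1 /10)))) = 3510 /29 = 121.03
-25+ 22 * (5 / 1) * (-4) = -465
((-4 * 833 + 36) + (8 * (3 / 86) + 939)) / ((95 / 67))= -6789713 / 4085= -1662.11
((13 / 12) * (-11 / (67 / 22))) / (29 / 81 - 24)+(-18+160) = 36481091 / 256610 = 142.17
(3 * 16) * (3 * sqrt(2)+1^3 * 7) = 144 * sqrt(2)+336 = 539.65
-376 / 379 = -0.99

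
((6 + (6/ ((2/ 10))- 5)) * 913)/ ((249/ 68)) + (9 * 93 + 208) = 26323/ 3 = 8774.33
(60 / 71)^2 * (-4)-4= -6.86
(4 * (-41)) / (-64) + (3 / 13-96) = -19387 / 208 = -93.21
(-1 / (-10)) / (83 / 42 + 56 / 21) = 7 / 325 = 0.02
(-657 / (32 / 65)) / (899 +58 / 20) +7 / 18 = -1416661 / 1298736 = -1.09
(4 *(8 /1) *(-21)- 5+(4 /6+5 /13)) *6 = -52724 /13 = -4055.69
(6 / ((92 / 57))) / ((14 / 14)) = 171 / 46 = 3.72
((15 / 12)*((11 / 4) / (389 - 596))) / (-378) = 55 / 1251936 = 0.00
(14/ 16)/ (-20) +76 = 12153/ 160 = 75.96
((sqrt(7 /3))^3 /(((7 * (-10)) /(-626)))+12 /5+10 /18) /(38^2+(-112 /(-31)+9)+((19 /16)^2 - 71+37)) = 1055488 /508547115+2483968 * sqrt(21) /508547115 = 0.02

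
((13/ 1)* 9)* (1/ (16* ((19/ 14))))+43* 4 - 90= 87.39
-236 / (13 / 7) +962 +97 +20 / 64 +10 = 195985 / 208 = 942.24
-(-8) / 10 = 4 / 5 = 0.80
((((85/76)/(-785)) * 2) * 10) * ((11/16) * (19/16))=-935/40192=-0.02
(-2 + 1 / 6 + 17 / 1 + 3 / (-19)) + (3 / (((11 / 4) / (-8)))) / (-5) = 105049 / 6270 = 16.75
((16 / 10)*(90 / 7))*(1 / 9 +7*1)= 1024 / 7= 146.29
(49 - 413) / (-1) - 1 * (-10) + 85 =459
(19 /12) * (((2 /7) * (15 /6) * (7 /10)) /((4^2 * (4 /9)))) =57 /512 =0.11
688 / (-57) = -688 / 57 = -12.07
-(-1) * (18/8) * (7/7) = 2.25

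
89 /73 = 1.22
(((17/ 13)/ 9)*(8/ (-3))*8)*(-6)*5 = 10880/ 117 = 92.99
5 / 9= 0.56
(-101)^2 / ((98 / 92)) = 469246 / 49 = 9576.45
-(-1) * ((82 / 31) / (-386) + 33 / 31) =1.06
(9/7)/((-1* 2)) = -9/14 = -0.64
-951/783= -317/261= -1.21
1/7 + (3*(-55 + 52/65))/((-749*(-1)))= -278/3745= -0.07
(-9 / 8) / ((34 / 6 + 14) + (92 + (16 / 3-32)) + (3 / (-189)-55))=-567 / 15112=-0.04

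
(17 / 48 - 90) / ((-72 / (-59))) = -253877 / 3456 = -73.46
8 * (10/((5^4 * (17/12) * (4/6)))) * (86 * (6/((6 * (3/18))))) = 148608/2125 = 69.93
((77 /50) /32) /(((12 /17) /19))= 24871 /19200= 1.30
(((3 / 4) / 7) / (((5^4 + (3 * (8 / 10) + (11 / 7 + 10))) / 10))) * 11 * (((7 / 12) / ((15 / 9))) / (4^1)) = 1155 / 715648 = 0.00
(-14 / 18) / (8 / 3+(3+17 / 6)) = -14 / 153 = -0.09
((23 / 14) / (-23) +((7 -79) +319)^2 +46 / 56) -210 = 60799.75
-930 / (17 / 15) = -13950 / 17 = -820.59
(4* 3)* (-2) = -24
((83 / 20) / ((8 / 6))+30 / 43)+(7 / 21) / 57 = 2244737 / 588240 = 3.82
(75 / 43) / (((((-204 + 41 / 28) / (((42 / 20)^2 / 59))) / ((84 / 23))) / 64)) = -49787136 / 330908521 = -0.15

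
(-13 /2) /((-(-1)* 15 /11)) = -143 /30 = -4.77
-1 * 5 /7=-0.71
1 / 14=0.07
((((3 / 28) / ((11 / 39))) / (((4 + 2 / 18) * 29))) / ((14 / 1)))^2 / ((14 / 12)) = 3326427 / 74924696539616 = 0.00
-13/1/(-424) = 13/424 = 0.03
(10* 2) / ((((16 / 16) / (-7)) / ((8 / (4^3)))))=-35 / 2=-17.50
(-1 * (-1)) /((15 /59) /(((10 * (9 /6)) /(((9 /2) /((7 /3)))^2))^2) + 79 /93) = 1053942960 /911759551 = 1.16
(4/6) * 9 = 6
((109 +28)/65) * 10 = 274/13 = 21.08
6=6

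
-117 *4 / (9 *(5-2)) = -52 / 3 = -17.33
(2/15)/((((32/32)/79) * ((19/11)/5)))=1738/57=30.49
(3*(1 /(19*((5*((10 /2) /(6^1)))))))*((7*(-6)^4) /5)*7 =1143072 /2375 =481.29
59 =59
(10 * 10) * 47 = 4700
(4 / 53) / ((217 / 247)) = 988 / 11501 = 0.09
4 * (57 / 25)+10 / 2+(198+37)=6228 / 25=249.12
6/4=3/2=1.50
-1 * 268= -268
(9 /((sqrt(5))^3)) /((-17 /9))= -81 * sqrt(5) /425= -0.43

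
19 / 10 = 1.90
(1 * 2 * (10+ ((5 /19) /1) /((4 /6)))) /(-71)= -395 /1349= -0.29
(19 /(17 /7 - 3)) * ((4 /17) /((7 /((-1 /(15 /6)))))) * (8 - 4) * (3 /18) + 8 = 2116 /255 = 8.30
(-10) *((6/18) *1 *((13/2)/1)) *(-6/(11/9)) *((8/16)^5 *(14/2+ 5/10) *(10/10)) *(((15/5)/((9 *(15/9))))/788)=1755/277376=0.01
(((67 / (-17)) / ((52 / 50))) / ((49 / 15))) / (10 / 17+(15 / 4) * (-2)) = 5025 / 29939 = 0.17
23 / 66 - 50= -3277 / 66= -49.65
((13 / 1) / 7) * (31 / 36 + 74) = 5005 / 36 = 139.03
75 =75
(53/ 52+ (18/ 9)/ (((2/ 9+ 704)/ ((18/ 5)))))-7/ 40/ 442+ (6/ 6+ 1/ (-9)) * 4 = 2311797701/ 504251280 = 4.58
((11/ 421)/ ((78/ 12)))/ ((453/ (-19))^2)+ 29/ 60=10856877791/ 22462177140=0.48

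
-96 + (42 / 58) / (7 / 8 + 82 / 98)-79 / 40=-75930541 / 778360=-97.55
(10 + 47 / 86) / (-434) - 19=-710063 / 37324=-19.02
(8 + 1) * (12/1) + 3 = 111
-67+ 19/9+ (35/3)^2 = 641/9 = 71.22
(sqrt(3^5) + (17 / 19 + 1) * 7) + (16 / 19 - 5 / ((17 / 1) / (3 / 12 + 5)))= 16229 / 1292 + 9 * sqrt(3)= 28.15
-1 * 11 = -11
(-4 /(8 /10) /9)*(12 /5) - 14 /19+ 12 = 566 /57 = 9.93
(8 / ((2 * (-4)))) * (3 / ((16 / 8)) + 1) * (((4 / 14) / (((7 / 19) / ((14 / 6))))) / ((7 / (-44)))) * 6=8360 / 49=170.61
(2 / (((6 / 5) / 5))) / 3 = 25 / 9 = 2.78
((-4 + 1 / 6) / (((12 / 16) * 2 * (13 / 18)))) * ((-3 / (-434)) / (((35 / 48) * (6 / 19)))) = -10488 / 98735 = -0.11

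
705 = 705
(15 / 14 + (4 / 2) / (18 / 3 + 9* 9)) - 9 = -7.91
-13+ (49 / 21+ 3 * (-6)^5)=-70016 / 3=-23338.67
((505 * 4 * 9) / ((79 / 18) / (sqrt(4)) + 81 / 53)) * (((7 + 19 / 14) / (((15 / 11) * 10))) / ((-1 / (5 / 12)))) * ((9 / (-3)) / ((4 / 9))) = 1674102573 / 198884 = 8417.48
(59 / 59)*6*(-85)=-510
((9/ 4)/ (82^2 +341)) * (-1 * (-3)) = 3/ 3140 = 0.00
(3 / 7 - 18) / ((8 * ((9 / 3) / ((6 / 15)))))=-41 / 140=-0.29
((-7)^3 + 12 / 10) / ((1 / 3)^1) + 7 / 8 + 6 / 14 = -286747 / 280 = -1024.10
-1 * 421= -421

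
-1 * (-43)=43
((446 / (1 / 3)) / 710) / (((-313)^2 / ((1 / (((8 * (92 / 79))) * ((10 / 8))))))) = 52851 / 31996675400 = 0.00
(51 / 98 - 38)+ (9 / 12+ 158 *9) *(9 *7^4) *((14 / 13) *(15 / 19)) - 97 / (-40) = 12654297704471 / 484120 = 26138762.51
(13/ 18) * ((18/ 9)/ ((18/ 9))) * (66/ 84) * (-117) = -1859/ 28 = -66.39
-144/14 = -72/7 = -10.29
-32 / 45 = -0.71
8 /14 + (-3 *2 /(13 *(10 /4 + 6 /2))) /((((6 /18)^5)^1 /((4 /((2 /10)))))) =-407668 /1001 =-407.26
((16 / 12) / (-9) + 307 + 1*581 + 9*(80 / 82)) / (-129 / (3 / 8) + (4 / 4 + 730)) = 992572 / 428409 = 2.32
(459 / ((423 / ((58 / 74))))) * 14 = 20706 / 1739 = 11.91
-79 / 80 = -0.99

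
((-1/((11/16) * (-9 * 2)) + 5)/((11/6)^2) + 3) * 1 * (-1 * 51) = -306255/1331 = -230.09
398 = 398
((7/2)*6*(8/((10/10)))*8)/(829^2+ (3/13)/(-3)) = 1456/744511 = 0.00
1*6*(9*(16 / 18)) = 48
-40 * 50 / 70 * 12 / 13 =-2400 / 91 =-26.37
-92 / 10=-46 / 5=-9.20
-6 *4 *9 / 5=-216 / 5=-43.20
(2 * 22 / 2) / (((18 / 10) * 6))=55 / 27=2.04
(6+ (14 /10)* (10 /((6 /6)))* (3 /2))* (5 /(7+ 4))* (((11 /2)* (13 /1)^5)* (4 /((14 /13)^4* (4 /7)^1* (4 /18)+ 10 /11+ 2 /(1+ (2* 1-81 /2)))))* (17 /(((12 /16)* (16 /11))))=220861234003892625 /145131596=1521799801.64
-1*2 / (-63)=2 / 63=0.03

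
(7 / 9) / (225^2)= 7 / 455625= 0.00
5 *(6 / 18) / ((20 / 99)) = 8.25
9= 9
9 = 9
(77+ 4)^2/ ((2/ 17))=111537/ 2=55768.50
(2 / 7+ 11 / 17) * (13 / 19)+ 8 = 19531 / 2261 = 8.64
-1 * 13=-13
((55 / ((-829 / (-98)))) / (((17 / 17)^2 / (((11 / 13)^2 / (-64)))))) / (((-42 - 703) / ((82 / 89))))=2673979 / 29726069776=0.00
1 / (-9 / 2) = -2 / 9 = -0.22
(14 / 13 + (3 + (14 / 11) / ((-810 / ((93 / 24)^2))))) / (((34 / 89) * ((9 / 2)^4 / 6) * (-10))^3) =-84731120830568 / 372043898851040398125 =-0.00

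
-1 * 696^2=-484416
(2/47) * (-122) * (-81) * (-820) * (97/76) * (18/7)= -7074128520/6251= -1131679.49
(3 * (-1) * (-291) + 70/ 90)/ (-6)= -3932/ 27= -145.63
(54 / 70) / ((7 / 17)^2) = 4.55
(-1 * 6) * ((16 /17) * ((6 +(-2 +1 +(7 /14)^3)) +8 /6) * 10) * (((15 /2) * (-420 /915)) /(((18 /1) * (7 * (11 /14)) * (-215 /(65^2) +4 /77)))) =2567110000 /214659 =11959.01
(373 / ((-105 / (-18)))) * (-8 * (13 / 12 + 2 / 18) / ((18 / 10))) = -64156 / 189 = -339.45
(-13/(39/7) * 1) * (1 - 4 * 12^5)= 6967289/3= 2322429.67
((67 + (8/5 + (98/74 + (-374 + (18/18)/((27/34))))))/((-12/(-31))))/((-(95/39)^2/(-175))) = -13867601566/601065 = -23071.72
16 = 16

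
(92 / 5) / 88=23 / 110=0.21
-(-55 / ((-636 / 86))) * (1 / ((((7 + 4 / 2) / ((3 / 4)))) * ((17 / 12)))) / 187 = -215 / 91902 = -0.00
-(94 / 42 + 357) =-7544 / 21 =-359.24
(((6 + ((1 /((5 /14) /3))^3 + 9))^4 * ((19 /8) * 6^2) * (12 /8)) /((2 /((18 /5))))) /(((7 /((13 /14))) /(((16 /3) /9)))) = 148039595644047092167806 /59814453125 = 2474980341869.46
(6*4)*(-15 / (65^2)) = -72 / 845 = -0.09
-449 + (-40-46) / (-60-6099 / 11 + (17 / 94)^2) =-26805627049 / 59719345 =-448.86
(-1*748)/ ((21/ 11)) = -391.81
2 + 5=7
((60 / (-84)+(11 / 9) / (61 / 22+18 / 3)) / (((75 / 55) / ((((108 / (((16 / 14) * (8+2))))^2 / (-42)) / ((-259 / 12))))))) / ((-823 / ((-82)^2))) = 3490305687 / 10284825250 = 0.34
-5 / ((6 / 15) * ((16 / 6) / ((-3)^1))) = 225 / 16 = 14.06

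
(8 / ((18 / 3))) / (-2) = -2 / 3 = -0.67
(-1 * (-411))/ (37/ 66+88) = 27126/ 5845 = 4.64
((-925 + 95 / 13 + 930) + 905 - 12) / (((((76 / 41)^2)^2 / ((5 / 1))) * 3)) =55427302015 / 433708288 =127.80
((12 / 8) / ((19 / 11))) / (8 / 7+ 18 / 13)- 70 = -608797 / 8740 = -69.66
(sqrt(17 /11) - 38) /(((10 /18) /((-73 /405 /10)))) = 1387 /1125 - 73*sqrt(187) /24750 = 1.19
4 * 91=364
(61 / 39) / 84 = 61 / 3276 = 0.02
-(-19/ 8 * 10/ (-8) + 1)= -127/ 32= -3.97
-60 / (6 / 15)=-150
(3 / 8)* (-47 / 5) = -141 / 40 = -3.52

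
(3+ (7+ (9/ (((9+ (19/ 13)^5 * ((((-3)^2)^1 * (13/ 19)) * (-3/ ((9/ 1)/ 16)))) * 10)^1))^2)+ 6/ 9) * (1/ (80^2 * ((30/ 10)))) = 12793021382198267/ 23027398843443840000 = 0.00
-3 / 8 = -0.38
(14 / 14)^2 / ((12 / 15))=5 / 4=1.25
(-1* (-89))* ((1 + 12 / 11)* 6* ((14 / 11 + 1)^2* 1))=7676250 / 1331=5767.28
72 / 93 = 24 / 31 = 0.77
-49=-49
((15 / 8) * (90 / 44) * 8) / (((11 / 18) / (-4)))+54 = -17766 / 121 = -146.83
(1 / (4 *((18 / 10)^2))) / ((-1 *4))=-25 / 1296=-0.02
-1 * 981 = -981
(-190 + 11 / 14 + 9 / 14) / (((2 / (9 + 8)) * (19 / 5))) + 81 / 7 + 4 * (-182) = -151385 / 133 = -1138.23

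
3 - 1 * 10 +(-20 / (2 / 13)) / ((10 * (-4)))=-15 / 4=-3.75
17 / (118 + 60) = 17 / 178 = 0.10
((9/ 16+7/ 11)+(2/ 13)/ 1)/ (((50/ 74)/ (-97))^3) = -28616138165311/ 7150000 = -4002257.09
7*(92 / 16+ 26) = 889 / 4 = 222.25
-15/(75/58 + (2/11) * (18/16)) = -6380/637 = -10.02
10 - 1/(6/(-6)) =11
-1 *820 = -820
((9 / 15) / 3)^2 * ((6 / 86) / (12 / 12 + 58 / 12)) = 18 / 37625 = 0.00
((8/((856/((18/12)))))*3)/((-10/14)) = -63/1070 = -0.06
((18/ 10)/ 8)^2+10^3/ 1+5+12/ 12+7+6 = 1019.05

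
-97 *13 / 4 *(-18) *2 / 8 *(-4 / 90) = -63.05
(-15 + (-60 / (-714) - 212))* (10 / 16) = -135015 / 952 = -141.82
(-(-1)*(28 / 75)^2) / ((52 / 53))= 10388 / 73125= 0.14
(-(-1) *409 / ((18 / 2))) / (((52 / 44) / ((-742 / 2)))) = -1669129 / 117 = -14266.06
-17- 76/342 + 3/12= -611/36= -16.97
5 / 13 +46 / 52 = 33 / 26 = 1.27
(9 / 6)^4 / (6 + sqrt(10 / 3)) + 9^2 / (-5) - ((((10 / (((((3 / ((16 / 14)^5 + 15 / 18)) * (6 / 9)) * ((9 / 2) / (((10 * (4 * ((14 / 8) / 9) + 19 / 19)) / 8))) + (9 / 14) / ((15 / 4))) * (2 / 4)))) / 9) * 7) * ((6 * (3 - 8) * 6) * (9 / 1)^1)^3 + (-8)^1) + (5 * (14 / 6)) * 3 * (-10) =1697647946908119181641 / 41756392720 - 81 * sqrt(30) / 1568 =40656001065.03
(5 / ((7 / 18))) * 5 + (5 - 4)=457 / 7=65.29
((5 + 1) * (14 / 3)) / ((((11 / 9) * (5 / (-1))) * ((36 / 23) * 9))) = -161 / 495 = -0.33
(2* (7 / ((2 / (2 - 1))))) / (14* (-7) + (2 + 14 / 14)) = -7 / 95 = -0.07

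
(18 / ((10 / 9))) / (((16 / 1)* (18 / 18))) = 81 / 80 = 1.01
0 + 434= 434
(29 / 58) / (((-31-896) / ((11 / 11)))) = -1 / 1854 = -0.00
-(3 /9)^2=-1 /9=-0.11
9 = 9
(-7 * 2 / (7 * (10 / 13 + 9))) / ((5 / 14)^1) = -364 / 635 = -0.57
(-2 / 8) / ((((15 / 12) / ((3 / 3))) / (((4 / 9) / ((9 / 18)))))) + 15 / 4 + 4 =7.57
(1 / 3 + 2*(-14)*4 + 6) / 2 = -317 / 6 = -52.83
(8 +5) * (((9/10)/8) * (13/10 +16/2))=10881/800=13.60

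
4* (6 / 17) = 24 / 17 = 1.41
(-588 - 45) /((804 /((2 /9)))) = -0.17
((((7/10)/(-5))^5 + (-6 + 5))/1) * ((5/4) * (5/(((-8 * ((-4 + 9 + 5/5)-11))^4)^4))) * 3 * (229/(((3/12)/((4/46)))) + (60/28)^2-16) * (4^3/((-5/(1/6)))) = 24035980143177/378158448640000000000000000000000000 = 0.00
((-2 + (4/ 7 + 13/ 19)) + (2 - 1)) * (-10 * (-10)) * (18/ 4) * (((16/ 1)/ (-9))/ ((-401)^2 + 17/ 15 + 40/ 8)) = -408000/ 320810231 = -0.00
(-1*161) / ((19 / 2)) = -322 / 19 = -16.95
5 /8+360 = 2885 /8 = 360.62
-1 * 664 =-664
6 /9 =0.67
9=9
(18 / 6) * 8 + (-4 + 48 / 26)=284 / 13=21.85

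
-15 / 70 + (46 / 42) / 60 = -247 / 1260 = -0.20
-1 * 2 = -2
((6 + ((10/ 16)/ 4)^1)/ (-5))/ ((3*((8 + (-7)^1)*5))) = -197/ 2400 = -0.08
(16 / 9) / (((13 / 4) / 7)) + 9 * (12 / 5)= 14876 / 585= 25.43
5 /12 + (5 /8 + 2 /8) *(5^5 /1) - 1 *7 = 2727.79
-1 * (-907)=907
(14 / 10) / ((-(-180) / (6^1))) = 7 / 150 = 0.05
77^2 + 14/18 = 53368/9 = 5929.78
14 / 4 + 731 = 1469 / 2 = 734.50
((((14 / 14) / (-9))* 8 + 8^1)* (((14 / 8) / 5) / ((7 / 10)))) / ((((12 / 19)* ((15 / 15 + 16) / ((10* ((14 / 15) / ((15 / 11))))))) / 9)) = 46816 / 2295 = 20.40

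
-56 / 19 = -2.95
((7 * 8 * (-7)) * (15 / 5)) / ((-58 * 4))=147 / 29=5.07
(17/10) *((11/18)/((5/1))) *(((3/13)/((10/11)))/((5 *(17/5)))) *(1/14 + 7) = 3993/182000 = 0.02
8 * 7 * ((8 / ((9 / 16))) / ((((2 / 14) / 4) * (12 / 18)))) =100352 / 3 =33450.67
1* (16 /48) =1 /3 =0.33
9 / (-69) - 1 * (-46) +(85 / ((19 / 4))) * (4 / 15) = 66391 / 1311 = 50.64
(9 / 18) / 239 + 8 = 3825 / 478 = 8.00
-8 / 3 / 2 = -4 / 3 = -1.33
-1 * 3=-3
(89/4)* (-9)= -801/4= -200.25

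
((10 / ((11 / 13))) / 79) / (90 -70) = 13 / 1738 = 0.01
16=16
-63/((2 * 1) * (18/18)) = -63/2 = -31.50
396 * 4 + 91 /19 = 30187 /19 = 1588.79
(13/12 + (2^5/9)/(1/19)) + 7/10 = 12481/180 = 69.34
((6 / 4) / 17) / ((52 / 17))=3 / 104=0.03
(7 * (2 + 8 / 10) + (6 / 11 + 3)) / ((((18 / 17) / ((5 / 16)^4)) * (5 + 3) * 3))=2705125 / 311427072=0.01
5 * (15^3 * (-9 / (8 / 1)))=-151875 / 8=-18984.38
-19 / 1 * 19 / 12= -361 / 12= -30.08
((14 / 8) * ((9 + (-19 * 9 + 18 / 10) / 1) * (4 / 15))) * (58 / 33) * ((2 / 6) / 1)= -36134 / 825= -43.80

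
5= 5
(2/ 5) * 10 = 4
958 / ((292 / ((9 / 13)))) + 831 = 1581549 / 1898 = 833.27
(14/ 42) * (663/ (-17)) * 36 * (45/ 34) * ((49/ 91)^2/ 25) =-7938/ 1105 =-7.18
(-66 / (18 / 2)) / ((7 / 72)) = -528 / 7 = -75.43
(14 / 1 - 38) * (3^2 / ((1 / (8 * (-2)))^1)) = 3456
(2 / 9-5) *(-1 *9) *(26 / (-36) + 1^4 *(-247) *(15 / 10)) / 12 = -143663 / 108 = -1330.21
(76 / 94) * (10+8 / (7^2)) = 18924 / 2303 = 8.22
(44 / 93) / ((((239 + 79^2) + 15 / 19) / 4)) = 3344 / 11451555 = 0.00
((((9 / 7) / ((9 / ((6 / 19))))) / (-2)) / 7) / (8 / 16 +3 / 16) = -48 / 10241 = -0.00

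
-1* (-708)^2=-501264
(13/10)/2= 13/20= 0.65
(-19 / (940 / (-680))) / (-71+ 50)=-646 / 987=-0.65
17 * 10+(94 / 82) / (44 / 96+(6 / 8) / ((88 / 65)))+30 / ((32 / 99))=185095057 / 701264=263.94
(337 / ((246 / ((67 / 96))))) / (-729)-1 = -1.00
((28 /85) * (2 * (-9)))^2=254016 /7225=35.16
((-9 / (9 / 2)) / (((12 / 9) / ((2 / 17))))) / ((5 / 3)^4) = -243 / 10625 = -0.02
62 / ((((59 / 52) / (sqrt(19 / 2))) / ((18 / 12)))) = 2418 * sqrt(38) / 59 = 252.64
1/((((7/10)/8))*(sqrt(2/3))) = 40*sqrt(6)/7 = 14.00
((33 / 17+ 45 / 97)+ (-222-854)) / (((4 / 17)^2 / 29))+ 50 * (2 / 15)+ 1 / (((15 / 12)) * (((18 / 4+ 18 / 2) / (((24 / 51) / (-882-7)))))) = -890342949288449 / 1583237880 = -562355.77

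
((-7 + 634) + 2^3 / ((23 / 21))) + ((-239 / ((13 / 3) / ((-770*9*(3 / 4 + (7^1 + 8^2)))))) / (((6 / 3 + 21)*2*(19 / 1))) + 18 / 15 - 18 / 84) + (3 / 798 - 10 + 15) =3637871359 / 113620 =32017.88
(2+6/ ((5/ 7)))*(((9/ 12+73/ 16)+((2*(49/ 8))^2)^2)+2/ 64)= 74960197/ 320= 234250.62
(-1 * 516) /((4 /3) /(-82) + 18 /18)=-63468 /121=-524.53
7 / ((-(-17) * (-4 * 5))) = -7 / 340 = -0.02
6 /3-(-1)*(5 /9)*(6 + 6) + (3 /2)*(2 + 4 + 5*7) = 421 /6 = 70.17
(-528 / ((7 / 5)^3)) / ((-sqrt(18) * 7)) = 11000 * sqrt(2) / 2401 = 6.48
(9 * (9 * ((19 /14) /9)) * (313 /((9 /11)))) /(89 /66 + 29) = 2158761 /14021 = 153.97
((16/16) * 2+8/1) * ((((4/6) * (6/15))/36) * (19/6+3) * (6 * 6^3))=592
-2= -2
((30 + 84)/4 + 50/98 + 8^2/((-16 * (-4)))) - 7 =2255/98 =23.01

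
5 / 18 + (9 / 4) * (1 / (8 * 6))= 187 / 576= 0.32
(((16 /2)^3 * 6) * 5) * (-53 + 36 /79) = -63759360 /79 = -807080.51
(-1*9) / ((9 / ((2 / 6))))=-1 / 3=-0.33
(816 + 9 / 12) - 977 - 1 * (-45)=-461 / 4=-115.25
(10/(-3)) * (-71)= 710/3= 236.67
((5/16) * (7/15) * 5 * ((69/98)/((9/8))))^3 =1520875/16003008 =0.10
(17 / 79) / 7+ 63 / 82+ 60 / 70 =75101 / 45346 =1.66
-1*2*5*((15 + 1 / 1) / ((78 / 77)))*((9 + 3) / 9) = -24640 / 117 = -210.60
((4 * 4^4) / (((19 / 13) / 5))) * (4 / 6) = 133120 / 57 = 2335.44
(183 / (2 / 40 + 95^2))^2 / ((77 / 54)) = 80373600 / 278745227453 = 0.00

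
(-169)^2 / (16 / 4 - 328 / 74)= -1056757 / 16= -66047.31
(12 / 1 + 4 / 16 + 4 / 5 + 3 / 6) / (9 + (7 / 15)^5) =41158125 / 27404728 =1.50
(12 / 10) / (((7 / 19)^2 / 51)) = 110466 / 245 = 450.88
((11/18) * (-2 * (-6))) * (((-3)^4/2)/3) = 99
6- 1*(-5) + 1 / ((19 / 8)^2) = 4035 / 361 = 11.18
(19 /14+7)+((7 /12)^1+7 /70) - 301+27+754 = 205397 /420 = 489.04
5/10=1/2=0.50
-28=-28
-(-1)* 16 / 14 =8 / 7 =1.14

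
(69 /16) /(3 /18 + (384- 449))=-207 /3112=-0.07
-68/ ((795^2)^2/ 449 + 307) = -7633/ 99863934617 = -0.00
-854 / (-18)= 427 / 9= 47.44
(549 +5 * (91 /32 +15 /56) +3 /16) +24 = 131879 /224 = 588.75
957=957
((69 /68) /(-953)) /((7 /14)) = -69 /32402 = -0.00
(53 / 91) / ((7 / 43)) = 2279 / 637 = 3.58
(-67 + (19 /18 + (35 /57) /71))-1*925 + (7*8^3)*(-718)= -62509223887 /24282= -2574302.94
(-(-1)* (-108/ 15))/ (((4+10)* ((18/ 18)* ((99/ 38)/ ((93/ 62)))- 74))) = 342/ 48055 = 0.01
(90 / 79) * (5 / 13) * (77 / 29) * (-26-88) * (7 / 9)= -3072300 / 29783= -103.16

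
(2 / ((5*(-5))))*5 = -2 / 5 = -0.40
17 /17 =1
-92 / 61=-1.51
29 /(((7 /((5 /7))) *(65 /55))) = 1595 /637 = 2.50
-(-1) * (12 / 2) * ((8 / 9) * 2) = 32 / 3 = 10.67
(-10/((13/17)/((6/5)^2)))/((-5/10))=2448/65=37.66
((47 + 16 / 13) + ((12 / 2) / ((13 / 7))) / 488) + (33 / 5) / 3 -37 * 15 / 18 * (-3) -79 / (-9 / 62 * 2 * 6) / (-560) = 3425742287 / 23980320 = 142.86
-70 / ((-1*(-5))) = -14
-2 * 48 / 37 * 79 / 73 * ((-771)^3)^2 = -1593032340636839189664 / 2701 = -589793535963287371.22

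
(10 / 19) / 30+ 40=2281 / 57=40.02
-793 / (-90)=8.81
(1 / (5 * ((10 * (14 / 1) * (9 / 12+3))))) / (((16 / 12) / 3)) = 3 / 3500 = 0.00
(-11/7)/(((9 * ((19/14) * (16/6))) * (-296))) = 11/67488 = 0.00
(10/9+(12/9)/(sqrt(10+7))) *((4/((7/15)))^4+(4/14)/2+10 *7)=52513652 *sqrt(17)/122451+131284130/21609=7843.65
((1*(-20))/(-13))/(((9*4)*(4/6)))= 5/78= 0.06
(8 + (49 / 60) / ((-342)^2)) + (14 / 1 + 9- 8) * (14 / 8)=240361069 / 7017840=34.25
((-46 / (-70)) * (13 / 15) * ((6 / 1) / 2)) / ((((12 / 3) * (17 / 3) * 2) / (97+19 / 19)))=6279 / 1700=3.69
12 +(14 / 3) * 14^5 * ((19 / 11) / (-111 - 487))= -71412188 / 9867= -7237.48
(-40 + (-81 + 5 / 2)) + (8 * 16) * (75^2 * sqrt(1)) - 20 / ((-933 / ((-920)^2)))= 1377154879 / 1866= 738025.12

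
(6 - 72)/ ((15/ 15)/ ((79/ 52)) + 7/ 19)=-99066/ 1541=-64.29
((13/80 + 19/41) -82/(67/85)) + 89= -3165409/219760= -14.40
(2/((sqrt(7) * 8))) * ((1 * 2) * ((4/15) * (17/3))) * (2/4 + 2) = 0.71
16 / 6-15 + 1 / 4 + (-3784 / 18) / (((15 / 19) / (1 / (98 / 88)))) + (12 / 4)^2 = -6408433 / 26460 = -242.19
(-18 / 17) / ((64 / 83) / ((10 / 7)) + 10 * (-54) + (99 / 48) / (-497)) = 59401440 / 30264685999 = 0.00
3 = 3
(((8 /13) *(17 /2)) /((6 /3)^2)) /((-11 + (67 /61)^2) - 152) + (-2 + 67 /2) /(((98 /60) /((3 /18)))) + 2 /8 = 378696839 /109570188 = 3.46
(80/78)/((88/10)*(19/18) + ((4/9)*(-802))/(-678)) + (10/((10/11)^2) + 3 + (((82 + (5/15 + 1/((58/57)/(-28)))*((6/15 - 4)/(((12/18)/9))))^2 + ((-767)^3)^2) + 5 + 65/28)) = 23328949964183095998975995707/114583743820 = 203597379405150387.58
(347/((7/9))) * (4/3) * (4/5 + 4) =99936/35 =2855.31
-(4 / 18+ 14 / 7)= -20 / 9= -2.22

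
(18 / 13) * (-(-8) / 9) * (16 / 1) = 256 / 13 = 19.69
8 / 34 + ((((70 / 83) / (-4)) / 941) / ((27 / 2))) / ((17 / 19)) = 8434459 / 35849277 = 0.24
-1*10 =-10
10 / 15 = 0.67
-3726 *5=-18630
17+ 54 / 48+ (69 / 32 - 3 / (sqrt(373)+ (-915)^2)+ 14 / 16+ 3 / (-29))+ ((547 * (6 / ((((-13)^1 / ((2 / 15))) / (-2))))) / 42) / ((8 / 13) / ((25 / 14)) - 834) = 3 * sqrt(373) / 700945700252+ 47973974803782800813 / 2278953913618516512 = 21.05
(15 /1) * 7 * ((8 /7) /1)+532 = 652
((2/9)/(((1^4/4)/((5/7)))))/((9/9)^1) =40/63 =0.63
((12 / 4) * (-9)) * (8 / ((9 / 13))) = -312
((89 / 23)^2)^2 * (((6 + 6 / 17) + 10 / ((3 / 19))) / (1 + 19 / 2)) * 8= 3567774792224 / 299709711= 11904.10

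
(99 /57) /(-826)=-33 /15694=-0.00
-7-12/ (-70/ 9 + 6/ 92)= -17383/ 3193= -5.44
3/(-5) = -0.60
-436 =-436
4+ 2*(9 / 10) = 29 / 5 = 5.80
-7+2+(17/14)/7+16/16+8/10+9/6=-374/245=-1.53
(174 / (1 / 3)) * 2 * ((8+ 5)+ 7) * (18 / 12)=31320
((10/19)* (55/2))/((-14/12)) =-1650/133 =-12.41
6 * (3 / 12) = 3 / 2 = 1.50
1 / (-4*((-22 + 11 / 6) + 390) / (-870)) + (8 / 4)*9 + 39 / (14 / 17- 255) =18.43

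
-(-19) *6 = 114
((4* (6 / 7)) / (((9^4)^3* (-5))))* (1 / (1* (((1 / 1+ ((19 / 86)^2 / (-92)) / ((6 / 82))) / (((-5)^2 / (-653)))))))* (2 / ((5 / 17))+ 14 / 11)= 805631488 / 1065849270029090139285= 0.00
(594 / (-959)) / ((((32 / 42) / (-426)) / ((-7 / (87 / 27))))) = -11956329 / 15892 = -752.35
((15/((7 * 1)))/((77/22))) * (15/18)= 25/49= 0.51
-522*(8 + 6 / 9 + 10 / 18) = -4814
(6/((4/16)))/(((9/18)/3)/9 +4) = 1296/217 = 5.97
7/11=0.64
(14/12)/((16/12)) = 7/8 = 0.88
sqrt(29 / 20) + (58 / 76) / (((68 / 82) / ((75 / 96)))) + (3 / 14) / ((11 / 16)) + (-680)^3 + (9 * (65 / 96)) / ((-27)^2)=-243240690408518857 / 773587584 + sqrt(145) / 10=-314431997.76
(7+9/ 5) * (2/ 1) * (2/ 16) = 11/ 5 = 2.20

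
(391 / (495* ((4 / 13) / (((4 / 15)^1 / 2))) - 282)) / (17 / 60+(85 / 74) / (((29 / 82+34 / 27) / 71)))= 197529865 / 22098863564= 0.01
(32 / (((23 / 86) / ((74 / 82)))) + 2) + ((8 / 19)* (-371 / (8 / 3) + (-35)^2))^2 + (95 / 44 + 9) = 3132965479081 / 14978612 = 209162.60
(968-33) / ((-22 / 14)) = -595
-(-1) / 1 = 1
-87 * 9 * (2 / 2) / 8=-783 / 8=-97.88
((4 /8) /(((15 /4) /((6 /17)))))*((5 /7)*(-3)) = -12 /119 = -0.10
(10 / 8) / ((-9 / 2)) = -5 / 18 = -0.28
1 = 1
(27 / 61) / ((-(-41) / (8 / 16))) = 27 / 5002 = 0.01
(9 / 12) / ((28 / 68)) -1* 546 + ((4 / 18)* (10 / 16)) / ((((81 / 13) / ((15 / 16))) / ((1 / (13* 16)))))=-947863121 / 1741824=-544.18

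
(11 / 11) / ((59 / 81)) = 81 / 59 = 1.37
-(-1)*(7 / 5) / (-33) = -7 / 165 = -0.04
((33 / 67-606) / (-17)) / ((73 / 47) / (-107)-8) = -68007167 / 15302465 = -4.44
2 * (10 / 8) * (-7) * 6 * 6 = -630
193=193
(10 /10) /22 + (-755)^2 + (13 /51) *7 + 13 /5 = 3197865101 /5610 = 570029.43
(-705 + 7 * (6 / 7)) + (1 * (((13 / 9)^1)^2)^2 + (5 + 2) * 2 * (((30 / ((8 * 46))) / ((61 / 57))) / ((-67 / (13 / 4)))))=-6855180711853 / 9867848976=-694.70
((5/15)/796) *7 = 7/2388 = 0.00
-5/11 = -0.45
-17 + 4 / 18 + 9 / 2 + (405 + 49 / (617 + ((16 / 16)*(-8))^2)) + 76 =468.79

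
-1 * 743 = -743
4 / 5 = 0.80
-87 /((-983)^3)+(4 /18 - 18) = -151977933137 /8548758783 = -17.78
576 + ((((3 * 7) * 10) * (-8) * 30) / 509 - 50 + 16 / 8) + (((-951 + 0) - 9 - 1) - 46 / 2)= -555.02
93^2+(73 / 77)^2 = 51285250 / 5929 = 8649.90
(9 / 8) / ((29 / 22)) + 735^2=62666199 / 116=540225.85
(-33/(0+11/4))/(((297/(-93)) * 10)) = 62/165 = 0.38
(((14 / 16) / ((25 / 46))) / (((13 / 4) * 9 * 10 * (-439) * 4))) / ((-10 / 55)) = 1771 / 102726000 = 0.00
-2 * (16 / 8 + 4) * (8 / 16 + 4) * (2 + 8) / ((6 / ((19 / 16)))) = -855 / 8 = -106.88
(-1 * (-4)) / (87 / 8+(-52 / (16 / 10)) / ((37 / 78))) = -1184 / 17061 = -0.07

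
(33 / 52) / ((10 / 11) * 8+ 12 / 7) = 2541 / 35984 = 0.07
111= 111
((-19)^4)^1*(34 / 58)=2215457 / 29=76395.07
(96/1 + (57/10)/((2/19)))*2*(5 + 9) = 21021/5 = 4204.20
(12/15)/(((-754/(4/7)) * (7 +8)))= -8/197925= -0.00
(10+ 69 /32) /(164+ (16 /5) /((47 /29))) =91415 /1248128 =0.07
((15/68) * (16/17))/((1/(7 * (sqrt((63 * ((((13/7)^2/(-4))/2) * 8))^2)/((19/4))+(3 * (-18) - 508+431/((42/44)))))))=-516560/5491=-94.07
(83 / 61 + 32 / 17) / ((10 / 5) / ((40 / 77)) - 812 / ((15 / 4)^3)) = -0.28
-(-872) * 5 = 4360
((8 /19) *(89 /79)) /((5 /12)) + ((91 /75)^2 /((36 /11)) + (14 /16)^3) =87857154523 /38905920000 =2.26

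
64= 64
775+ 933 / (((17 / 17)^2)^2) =1708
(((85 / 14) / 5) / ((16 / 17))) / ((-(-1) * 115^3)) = 289 / 340676000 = 0.00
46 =46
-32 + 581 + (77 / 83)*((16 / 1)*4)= 50495 / 83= 608.37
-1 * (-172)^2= -29584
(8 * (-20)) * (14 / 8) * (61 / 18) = -8540 / 9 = -948.89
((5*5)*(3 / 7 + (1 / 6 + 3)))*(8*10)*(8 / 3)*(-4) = -4832000 / 63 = -76698.41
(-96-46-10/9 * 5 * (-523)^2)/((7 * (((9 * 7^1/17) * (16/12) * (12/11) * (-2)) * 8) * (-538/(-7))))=79929223/2440368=32.75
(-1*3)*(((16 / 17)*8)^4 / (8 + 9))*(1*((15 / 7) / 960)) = -12582912 / 9938999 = -1.27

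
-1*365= -365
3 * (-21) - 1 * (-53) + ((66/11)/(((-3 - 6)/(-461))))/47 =-488/141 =-3.46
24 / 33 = 8 / 11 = 0.73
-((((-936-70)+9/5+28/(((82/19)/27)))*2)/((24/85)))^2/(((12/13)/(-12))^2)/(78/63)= -759603021803899/161376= -4707038356.41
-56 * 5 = -280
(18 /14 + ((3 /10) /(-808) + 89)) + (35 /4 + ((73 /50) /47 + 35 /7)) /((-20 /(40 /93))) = 111237065069 /1236118800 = 89.99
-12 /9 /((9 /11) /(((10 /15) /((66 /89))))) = -356 /243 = -1.47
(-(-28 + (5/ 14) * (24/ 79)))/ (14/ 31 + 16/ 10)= 1195360/ 87927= 13.59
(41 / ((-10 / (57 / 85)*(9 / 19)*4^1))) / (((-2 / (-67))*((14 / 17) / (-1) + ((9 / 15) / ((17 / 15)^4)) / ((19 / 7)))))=92569139449 / 1313079600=70.50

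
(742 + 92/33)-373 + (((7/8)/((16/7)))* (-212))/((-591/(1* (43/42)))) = 464238139/1248192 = 371.93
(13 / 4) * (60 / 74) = 2.64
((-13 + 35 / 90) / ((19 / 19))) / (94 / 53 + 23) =-12031 / 23634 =-0.51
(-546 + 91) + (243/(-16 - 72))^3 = -324418667/681472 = -476.06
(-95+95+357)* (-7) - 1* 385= -2884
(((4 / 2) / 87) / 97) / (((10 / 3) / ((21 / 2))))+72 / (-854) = -1003713 / 12011510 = -0.08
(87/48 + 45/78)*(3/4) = 1491/832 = 1.79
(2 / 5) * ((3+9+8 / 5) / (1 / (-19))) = -2584 / 25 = -103.36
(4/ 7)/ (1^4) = 4/ 7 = 0.57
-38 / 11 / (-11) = 38 / 121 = 0.31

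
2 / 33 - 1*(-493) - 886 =-12967 / 33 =-392.94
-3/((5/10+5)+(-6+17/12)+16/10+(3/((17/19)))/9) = -3060/2947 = -1.04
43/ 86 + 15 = 31/ 2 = 15.50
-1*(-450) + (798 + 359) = 1607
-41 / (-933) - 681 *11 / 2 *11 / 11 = -3745.46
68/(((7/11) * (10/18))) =6732/35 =192.34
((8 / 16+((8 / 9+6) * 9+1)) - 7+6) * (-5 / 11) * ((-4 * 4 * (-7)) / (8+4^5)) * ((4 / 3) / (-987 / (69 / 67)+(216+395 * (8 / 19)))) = 1529500 / 214335693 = 0.01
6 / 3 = 2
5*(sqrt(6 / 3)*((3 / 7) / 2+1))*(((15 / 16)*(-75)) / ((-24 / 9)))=226.40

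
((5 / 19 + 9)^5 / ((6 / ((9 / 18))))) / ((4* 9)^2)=2638659584 / 601692057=4.39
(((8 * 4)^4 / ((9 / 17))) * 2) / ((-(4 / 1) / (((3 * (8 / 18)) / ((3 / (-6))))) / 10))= 713031680 / 27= 26408580.74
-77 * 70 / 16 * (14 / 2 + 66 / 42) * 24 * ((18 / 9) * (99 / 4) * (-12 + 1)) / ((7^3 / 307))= 1654898850 / 49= 33773445.92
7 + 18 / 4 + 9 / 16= 193 / 16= 12.06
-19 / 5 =-3.80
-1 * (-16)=16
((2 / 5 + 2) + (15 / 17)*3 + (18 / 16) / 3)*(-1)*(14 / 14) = -3687 / 680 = -5.42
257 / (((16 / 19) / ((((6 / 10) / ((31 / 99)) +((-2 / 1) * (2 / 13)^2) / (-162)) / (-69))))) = -19855513399 / 2342461680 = -8.48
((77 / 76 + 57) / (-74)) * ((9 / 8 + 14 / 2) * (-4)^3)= 286585 / 703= 407.66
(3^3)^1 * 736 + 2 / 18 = 178849 / 9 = 19872.11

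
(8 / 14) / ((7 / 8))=32 / 49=0.65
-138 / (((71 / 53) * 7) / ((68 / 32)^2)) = -1056873 / 15904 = -66.45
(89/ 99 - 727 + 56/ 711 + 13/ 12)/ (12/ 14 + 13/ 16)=-434.19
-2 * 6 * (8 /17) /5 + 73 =6109 /85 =71.87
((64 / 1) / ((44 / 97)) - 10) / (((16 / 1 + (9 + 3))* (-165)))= -103 / 3630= -0.03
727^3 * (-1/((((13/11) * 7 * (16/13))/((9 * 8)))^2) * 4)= -3765941953983/49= -76855958244.55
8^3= 512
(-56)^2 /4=784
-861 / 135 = -287 / 45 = -6.38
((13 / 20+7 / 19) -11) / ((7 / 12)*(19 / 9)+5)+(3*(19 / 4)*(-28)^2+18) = 715330239 / 63935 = 11188.40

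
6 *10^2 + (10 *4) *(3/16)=1215/2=607.50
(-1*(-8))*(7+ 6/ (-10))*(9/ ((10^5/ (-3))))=-216/ 15625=-0.01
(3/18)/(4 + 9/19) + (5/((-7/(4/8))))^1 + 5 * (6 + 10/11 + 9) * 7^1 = 10926844/19635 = 556.50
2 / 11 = 0.18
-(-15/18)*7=35/6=5.83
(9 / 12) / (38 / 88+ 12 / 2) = 33 / 283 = 0.12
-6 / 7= -0.86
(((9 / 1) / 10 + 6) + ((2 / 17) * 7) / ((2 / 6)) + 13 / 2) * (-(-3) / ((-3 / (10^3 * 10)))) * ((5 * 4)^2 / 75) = -43168000 / 51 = -846431.37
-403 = -403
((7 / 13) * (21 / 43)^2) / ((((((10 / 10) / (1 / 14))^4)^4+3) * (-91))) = -441 / 680569036952010102885859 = -0.00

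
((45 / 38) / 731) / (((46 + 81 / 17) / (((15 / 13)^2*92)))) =465750 / 119156999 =0.00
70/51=1.37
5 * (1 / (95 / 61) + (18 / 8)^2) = 8671 / 304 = 28.52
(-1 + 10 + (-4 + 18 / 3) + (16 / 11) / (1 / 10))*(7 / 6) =1967 / 66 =29.80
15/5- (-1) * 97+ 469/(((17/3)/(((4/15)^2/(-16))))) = 127031/1275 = 99.63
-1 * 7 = -7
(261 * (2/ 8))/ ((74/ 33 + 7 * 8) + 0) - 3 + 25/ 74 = -438587/ 284456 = -1.54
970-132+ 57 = 895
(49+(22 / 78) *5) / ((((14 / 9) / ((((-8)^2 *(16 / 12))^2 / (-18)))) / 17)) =-547586048 / 2457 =-222867.74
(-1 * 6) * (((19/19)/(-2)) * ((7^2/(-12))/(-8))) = 1.53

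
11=11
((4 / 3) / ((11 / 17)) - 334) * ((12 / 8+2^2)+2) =-27385 / 11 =-2489.55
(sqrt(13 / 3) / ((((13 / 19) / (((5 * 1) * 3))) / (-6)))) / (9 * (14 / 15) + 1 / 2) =-5700 * sqrt(39) / 1157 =-30.77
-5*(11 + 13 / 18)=-1055 / 18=-58.61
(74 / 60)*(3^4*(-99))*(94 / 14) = -4648347 / 70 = -66404.96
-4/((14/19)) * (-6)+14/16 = 1873/56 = 33.45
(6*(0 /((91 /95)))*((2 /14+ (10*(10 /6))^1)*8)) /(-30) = 0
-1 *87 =-87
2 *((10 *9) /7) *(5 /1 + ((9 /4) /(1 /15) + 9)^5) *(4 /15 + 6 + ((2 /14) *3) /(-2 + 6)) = 1174221946192101 /50176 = 23402063659.76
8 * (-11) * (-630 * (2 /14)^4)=7920 /343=23.09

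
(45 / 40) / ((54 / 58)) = 29 / 24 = 1.21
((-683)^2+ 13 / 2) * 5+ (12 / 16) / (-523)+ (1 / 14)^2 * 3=59774401248 / 25627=2332477.51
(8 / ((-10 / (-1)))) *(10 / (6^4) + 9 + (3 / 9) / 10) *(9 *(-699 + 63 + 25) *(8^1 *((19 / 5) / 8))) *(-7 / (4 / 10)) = 2380437059 / 900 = 2644930.07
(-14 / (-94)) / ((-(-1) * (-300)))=-7 / 14100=-0.00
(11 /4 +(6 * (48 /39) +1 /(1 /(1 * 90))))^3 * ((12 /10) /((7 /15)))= 2581827.17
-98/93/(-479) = 98/44547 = 0.00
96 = 96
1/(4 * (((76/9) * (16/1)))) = 9/4864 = 0.00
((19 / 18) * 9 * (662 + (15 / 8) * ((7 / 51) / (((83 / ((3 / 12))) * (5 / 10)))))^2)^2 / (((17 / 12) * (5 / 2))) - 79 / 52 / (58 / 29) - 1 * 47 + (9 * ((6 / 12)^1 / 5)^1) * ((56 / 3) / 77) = 1545320270373046883243595756029569 / 315749701617381244928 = 4894130580194.92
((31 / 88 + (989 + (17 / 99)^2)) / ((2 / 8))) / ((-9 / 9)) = -3957.53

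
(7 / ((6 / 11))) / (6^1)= 77 / 36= 2.14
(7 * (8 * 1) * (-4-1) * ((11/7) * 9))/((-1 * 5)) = 792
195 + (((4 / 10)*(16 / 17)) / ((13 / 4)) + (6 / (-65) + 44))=20317 / 85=239.02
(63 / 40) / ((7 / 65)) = 117 / 8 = 14.62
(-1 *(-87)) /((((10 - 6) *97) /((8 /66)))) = 29 /1067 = 0.03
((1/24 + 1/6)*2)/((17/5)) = 25/204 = 0.12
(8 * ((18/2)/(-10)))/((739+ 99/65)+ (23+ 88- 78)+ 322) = -468/71209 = -0.01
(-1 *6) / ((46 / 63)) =-8.22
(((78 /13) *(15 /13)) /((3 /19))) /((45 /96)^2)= 38912 /195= 199.55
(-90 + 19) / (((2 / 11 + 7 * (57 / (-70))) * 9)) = 7810 / 5463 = 1.43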